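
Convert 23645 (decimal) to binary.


Divide by 2 repeatedly:
23645 ÷ 2 = 11822 remainder 1
11822 ÷ 2 = 5911 remainder 0
5911 ÷ 2 = 2955 remainder 1
2955 ÷ 2 = 1477 remainder 1
1477 ÷ 2 = 738 remainder 1
738 ÷ 2 = 369 remainder 0
369 ÷ 2 = 184 remainder 1
184 ÷ 2 = 92 remainder 0
92 ÷ 2 = 46 remainder 0
46 ÷ 2 = 23 remainder 0
23 ÷ 2 = 11 remainder 1
11 ÷ 2 = 5 remainder 1
5 ÷ 2 = 2 remainder 1
2 ÷ 2 = 1 remainder 0
1 ÷ 2 = 0 remainder 1
Reading remainders bottom-up:
= 101110001011101


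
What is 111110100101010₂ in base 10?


Positional values:
Bit 1: 1 × 2^1 = 2
Bit 3: 1 × 2^3 = 8
Bit 5: 1 × 2^5 = 32
Bit 8: 1 × 2^8 = 256
Bit 10: 1 × 2^10 = 1024
Bit 11: 1 × 2^11 = 2048
Bit 12: 1 × 2^12 = 4096
Bit 13: 1 × 2^13 = 8192
Bit 14: 1 × 2^14 = 16384
Sum = 2 + 8 + 32 + 256 + 1024 + 2048 + 4096 + 8192 + 16384
= 32042


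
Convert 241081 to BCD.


Each digit → 4-bit binary:
  2 → 0010
  4 → 0100
  1 → 0001
  0 → 0000
  8 → 1000
  1 → 0001
= 0010 0100 0001 0000 1000 0001


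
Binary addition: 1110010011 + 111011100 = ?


Align and add column by column (LSB to MSB, carry propagating):
  01110010011
+ 00111011100
  -----------
  col 0: 1 + 0 + 0 (carry in) = 1 → bit 1, carry out 0
  col 1: 1 + 0 + 0 (carry in) = 1 → bit 1, carry out 0
  col 2: 0 + 1 + 0 (carry in) = 1 → bit 1, carry out 0
  col 3: 0 + 1 + 0 (carry in) = 1 → bit 1, carry out 0
  col 4: 1 + 1 + 0 (carry in) = 2 → bit 0, carry out 1
  col 5: 0 + 0 + 1 (carry in) = 1 → bit 1, carry out 0
  col 6: 0 + 1 + 0 (carry in) = 1 → bit 1, carry out 0
  col 7: 1 + 1 + 0 (carry in) = 2 → bit 0, carry out 1
  col 8: 1 + 1 + 1 (carry in) = 3 → bit 1, carry out 1
  col 9: 1 + 0 + 1 (carry in) = 2 → bit 0, carry out 1
  col 10: 0 + 0 + 1 (carry in) = 1 → bit 1, carry out 0
Reading bits MSB→LSB: 10101101111
Strip leading zeros: 10101101111
= 10101101111


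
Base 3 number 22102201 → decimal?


Positional values (base 3):
  1 × 3^0 = 1 × 1 = 1
  0 × 3^1 = 0 × 3 = 0
  2 × 3^2 = 2 × 9 = 18
  2 × 3^3 = 2 × 27 = 54
  0 × 3^4 = 0 × 81 = 0
  1 × 3^5 = 1 × 243 = 243
  2 × 3^6 = 2 × 729 = 1458
  2 × 3^7 = 2 × 2187 = 4374
Sum = 1 + 0 + 18 + 54 + 0 + 243 + 1458 + 4374
= 6148


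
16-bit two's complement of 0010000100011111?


Original: 0010000100011111
Step 1 - Invert all bits: 1101111011100000
Step 2 - Add 1: 1101111011100000 + 1
= 1101111011100001 (represents -8479)


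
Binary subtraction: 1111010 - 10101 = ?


Align and subtract column by column (LSB to MSB, borrowing when needed):
  1111010
- 0010101
  -------
  col 0: (0 - 0 borrow-in) - 1 → borrow from next column: (0+2) - 1 = 1, borrow out 1
  col 1: (1 - 1 borrow-in) - 0 → 0 - 0 = 0, borrow out 0
  col 2: (0 - 0 borrow-in) - 1 → borrow from next column: (0+2) - 1 = 1, borrow out 1
  col 3: (1 - 1 borrow-in) - 0 → 0 - 0 = 0, borrow out 0
  col 4: (1 - 0 borrow-in) - 1 → 1 - 1 = 0, borrow out 0
  col 5: (1 - 0 borrow-in) - 0 → 1 - 0 = 1, borrow out 0
  col 6: (1 - 0 borrow-in) - 0 → 1 - 0 = 1, borrow out 0
Reading bits MSB→LSB: 1100101
Strip leading zeros: 1100101
= 1100101


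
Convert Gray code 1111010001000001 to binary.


Gray code: 1111010001000001
MSB stays the same: 1
Each subsequent bit = prev_binary XOR current_gray:
  B[1] = 1 XOR 1 = 0
  B[2] = 0 XOR 1 = 1
  B[3] = 1 XOR 1 = 0
  B[4] = 0 XOR 0 = 0
  B[5] = 0 XOR 1 = 1
  B[6] = 1 XOR 0 = 1
  B[7] = 1 XOR 0 = 1
  B[8] = 1 XOR 0 = 1
  B[9] = 1 XOR 1 = 0
  B[10] = 0 XOR 0 = 0
  B[11] = 0 XOR 0 = 0
  B[12] = 0 XOR 0 = 0
  B[13] = 0 XOR 0 = 0
  B[14] = 0 XOR 0 = 0
  B[15] = 0 XOR 1 = 1
= 1010011110000001 (42881 decimal)


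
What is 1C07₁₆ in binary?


Each hex digit → 4 binary bits:
  1 = 0001
  C = 1100
  0 = 0000
  7 = 0111
Concatenate: 0001 1100 0000 0111
= 0001110000000111


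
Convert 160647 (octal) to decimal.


Positional values:
Position 0: 7 × 8^0 = 7
Position 1: 4 × 8^1 = 32
Position 2: 6 × 8^2 = 384
Position 3: 0 × 8^3 = 0
Position 4: 6 × 8^4 = 24576
Position 5: 1 × 8^5 = 32768
Sum = 7 + 32 + 384 + 0 + 24576 + 32768
= 57767


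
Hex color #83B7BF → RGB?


Hex: #83B7BF
R = 83₁₆ = 131
G = B7₁₆ = 183
B = BF₁₆ = 191
= RGB(131, 183, 191)


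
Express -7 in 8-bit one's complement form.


Original: 00000111
Invert all bits:
  bit 0: 0 → 1
  bit 1: 0 → 1
  bit 2: 0 → 1
  bit 3: 0 → 1
  bit 4: 0 → 1
  bit 5: 1 → 0
  bit 6: 1 → 0
  bit 7: 1 → 0
= 11111000


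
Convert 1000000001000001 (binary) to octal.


Group into 3-bit groups: 001000000001000001
  001 = 1
  000 = 0
  000 = 0
  001 = 1
  000 = 0
  001 = 1
= 0o100101


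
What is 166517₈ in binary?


Each octal digit → 3 binary bits:
  1 = 001
  6 = 110
  6 = 110
  5 = 101
  1 = 001
  7 = 111
Concatenate: 001 110 110 101 001 111
= 001110110101001111


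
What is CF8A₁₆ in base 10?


Positional values:
Position 0: A × 16^0 = 10 × 1 = 10
Position 1: 8 × 16^1 = 8 × 16 = 128
Position 2: F × 16^2 = 15 × 256 = 3840
Position 3: C × 16^3 = 12 × 4096 = 49152
Sum = 10 + 128 + 3840 + 49152
= 53130


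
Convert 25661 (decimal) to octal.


Divide by 8 repeatedly:
25661 ÷ 8 = 3207 remainder 5
3207 ÷ 8 = 400 remainder 7
400 ÷ 8 = 50 remainder 0
50 ÷ 8 = 6 remainder 2
6 ÷ 8 = 0 remainder 6
Reading remainders bottom-up:
= 0o62075


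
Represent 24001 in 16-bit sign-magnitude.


Sign bit: 0 (positive)
Magnitude: 24001 = 101110111000001
= 0101110111000001


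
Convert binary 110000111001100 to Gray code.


Binary: 110000111001100
Gray code: G = B XOR (B >> 1)
B >> 1 = 011000011100110
110000111001100 XOR 011000011100110:
  1 XOR 0 = 1
  1 XOR 1 = 0
  0 XOR 1 = 1
  0 XOR 0 = 0
  0 XOR 0 = 0
  0 XOR 0 = 0
  1 XOR 0 = 1
  1 XOR 1 = 0
  1 XOR 1 = 0
  0 XOR 1 = 1
  0 XOR 0 = 0
  1 XOR 0 = 1
  1 XOR 1 = 0
  0 XOR 1 = 1
  0 XOR 0 = 0
= 101000100101010


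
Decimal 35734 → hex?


Divide by 16 repeatedly:
35734 ÷ 16 = 2233 remainder 6 (6)
2233 ÷ 16 = 139 remainder 9 (9)
139 ÷ 16 = 8 remainder 11 (B)
8 ÷ 16 = 0 remainder 8 (8)
Reading remainders bottom-up:
= 0x8B96


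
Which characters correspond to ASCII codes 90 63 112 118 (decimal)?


Codes (decimal): 90 63 112 118
Per-code ASCII lookup:
  90  (range 65-90: uppercase, 90 - 65 = 25) → 'Z'
  63  (special character) → '?'
  112  (range 97-122: lowercase, 112 - 97 = 15) → 'p'
  118  (range 97-122: lowercase, 118 - 97 = 21) → 'v'
= 'Z?pv'


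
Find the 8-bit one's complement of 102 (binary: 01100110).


Original: 01100110
Invert all bits:
  bit 0: 0 → 1
  bit 1: 1 → 0
  bit 2: 1 → 0
  bit 3: 0 → 1
  bit 4: 0 → 1
  bit 5: 1 → 0
  bit 6: 1 → 0
  bit 7: 0 → 1
= 10011001


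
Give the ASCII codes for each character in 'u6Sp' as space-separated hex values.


String: 'u6Sp'  (4 characters)
Per-character ASCII lookup:
  'u': lowercase starts at 97: 'u' = 97 + 20 = 117 → 0x75
  '6': digits start at 48: '6' = 48 + 6 = 54 → 0x36
  'S': uppercase starts at 65: 'S' = 65 + 18 = 83 → 0x53
  'p': lowercase starts at 97: 'p' = 97 + 15 = 112 → 0x70
= 0x75 0x36 0x53 0x70


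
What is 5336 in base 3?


Divide by 3 repeatedly:
5336 ÷ 3 = 1778 remainder 2
1778 ÷ 3 = 592 remainder 2
592 ÷ 3 = 197 remainder 1
197 ÷ 3 = 65 remainder 2
65 ÷ 3 = 21 remainder 2
21 ÷ 3 = 7 remainder 0
7 ÷ 3 = 2 remainder 1
2 ÷ 3 = 0 remainder 2
Reading remainders bottom-up:
= 21022122


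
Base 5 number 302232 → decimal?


Positional values (base 5):
  2 × 5^0 = 2 × 1 = 2
  3 × 5^1 = 3 × 5 = 15
  2 × 5^2 = 2 × 25 = 50
  2 × 5^3 = 2 × 125 = 250
  0 × 5^4 = 0 × 625 = 0
  3 × 5^5 = 3 × 3125 = 9375
Sum = 2 + 15 + 50 + 250 + 0 + 9375
= 9692


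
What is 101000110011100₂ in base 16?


Group into 4-bit nibbles: 0101000110011100
  0101 = 5
  0001 = 1
  1001 = 9
  1100 = C
= 0x519C


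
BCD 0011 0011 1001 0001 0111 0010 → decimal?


Each 4-bit group → digit:
  0011 → 3
  0011 → 3
  1001 → 9
  0001 → 1
  0111 → 7
  0010 → 2
= 339172


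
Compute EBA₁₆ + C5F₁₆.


Align and add column by column (LSB to MSB, each column mod 16 with carry):
  0EBA
+ 0C5F
  ----
  col 0: A(10) + F(15) + 0 (carry in) = 25 → 9(9), carry out 1
  col 1: B(11) + 5(5) + 1 (carry in) = 17 → 1(1), carry out 1
  col 2: E(14) + C(12) + 1 (carry in) = 27 → B(11), carry out 1
  col 3: 0(0) + 0(0) + 1 (carry in) = 1 → 1(1), carry out 0
Reading digits MSB→LSB: 1B19
Strip leading zeros: 1B19
= 0x1B19


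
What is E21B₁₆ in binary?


Each hex digit → 4 binary bits:
  E = 1110
  2 = 0010
  1 = 0001
  B = 1011
Concatenate: 1110 0010 0001 1011
= 1110001000011011


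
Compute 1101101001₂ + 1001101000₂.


Align and add column by column (LSB to MSB, carry propagating):
  01101101001
+ 01001101000
  -----------
  col 0: 1 + 0 + 0 (carry in) = 1 → bit 1, carry out 0
  col 1: 0 + 0 + 0 (carry in) = 0 → bit 0, carry out 0
  col 2: 0 + 0 + 0 (carry in) = 0 → bit 0, carry out 0
  col 3: 1 + 1 + 0 (carry in) = 2 → bit 0, carry out 1
  col 4: 0 + 0 + 1 (carry in) = 1 → bit 1, carry out 0
  col 5: 1 + 1 + 0 (carry in) = 2 → bit 0, carry out 1
  col 6: 1 + 1 + 1 (carry in) = 3 → bit 1, carry out 1
  col 7: 0 + 0 + 1 (carry in) = 1 → bit 1, carry out 0
  col 8: 1 + 0 + 0 (carry in) = 1 → bit 1, carry out 0
  col 9: 1 + 1 + 0 (carry in) = 2 → bit 0, carry out 1
  col 10: 0 + 0 + 1 (carry in) = 1 → bit 1, carry out 0
Reading bits MSB→LSB: 10111010001
Strip leading zeros: 10111010001
= 10111010001


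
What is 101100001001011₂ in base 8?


Group into 3-bit groups: 101100001001011
  101 = 5
  100 = 4
  001 = 1
  001 = 1
  011 = 3
= 0o54113


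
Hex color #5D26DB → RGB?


Hex: #5D26DB
R = 5D₁₆ = 93
G = 26₁₆ = 38
B = DB₁₆ = 219
= RGB(93, 38, 219)


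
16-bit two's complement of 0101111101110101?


Original: 0101111101110101
Step 1 - Invert all bits: 1010000010001010
Step 2 - Add 1: 1010000010001010 + 1
= 1010000010001011 (represents -24437)


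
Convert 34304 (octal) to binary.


Each octal digit → 3 binary bits:
  3 = 011
  4 = 100
  3 = 011
  0 = 000
  4 = 100
Concatenate: 011 100 011 000 100
= 011100011000100


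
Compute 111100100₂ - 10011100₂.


Align and subtract column by column (LSB to MSB, borrowing when needed):
  111100100
- 010011100
  ---------
  col 0: (0 - 0 borrow-in) - 0 → 0 - 0 = 0, borrow out 0
  col 1: (0 - 0 borrow-in) - 0 → 0 - 0 = 0, borrow out 0
  col 2: (1 - 0 borrow-in) - 1 → 1 - 1 = 0, borrow out 0
  col 3: (0 - 0 borrow-in) - 1 → borrow from next column: (0+2) - 1 = 1, borrow out 1
  col 4: (0 - 1 borrow-in) - 1 → borrow from next column: (-1+2) - 1 = 0, borrow out 1
  col 5: (1 - 1 borrow-in) - 0 → 0 - 0 = 0, borrow out 0
  col 6: (1 - 0 borrow-in) - 0 → 1 - 0 = 1, borrow out 0
  col 7: (1 - 0 borrow-in) - 1 → 1 - 1 = 0, borrow out 0
  col 8: (1 - 0 borrow-in) - 0 → 1 - 0 = 1, borrow out 0
Reading bits MSB→LSB: 101001000
Strip leading zeros: 101001000
= 101001000


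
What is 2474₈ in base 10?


Positional values:
Position 0: 4 × 8^0 = 4
Position 1: 7 × 8^1 = 56
Position 2: 4 × 8^2 = 256
Position 3: 2 × 8^3 = 1024
Sum = 4 + 56 + 256 + 1024
= 1340


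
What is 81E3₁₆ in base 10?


Positional values:
Position 0: 3 × 16^0 = 3 × 1 = 3
Position 1: E × 16^1 = 14 × 16 = 224
Position 2: 1 × 16^2 = 1 × 256 = 256
Position 3: 8 × 16^3 = 8 × 4096 = 32768
Sum = 3 + 224 + 256 + 32768
= 33251


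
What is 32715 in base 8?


Divide by 8 repeatedly:
32715 ÷ 8 = 4089 remainder 3
4089 ÷ 8 = 511 remainder 1
511 ÷ 8 = 63 remainder 7
63 ÷ 8 = 7 remainder 7
7 ÷ 8 = 0 remainder 7
Reading remainders bottom-up:
= 0o77713


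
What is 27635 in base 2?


Divide by 2 repeatedly:
27635 ÷ 2 = 13817 remainder 1
13817 ÷ 2 = 6908 remainder 1
6908 ÷ 2 = 3454 remainder 0
3454 ÷ 2 = 1727 remainder 0
1727 ÷ 2 = 863 remainder 1
863 ÷ 2 = 431 remainder 1
431 ÷ 2 = 215 remainder 1
215 ÷ 2 = 107 remainder 1
107 ÷ 2 = 53 remainder 1
53 ÷ 2 = 26 remainder 1
26 ÷ 2 = 13 remainder 0
13 ÷ 2 = 6 remainder 1
6 ÷ 2 = 3 remainder 0
3 ÷ 2 = 1 remainder 1
1 ÷ 2 = 0 remainder 1
Reading remainders bottom-up:
= 110101111110011


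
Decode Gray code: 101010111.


Gray code: 101010111
MSB stays the same: 1
Each subsequent bit = prev_binary XOR current_gray:
  B[1] = 1 XOR 0 = 1
  B[2] = 1 XOR 1 = 0
  B[3] = 0 XOR 0 = 0
  B[4] = 0 XOR 1 = 1
  B[5] = 1 XOR 0 = 1
  B[6] = 1 XOR 1 = 0
  B[7] = 0 XOR 1 = 1
  B[8] = 1 XOR 1 = 0
= 110011010 (410 decimal)


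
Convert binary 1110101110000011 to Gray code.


Binary: 1110101110000011
Gray code: G = B XOR (B >> 1)
B >> 1 = 0111010111000001
1110101110000011 XOR 0111010111000001:
  1 XOR 0 = 1
  1 XOR 1 = 0
  1 XOR 1 = 0
  0 XOR 1 = 1
  1 XOR 0 = 1
  0 XOR 1 = 1
  1 XOR 0 = 1
  1 XOR 1 = 0
  1 XOR 1 = 0
  0 XOR 1 = 1
  0 XOR 0 = 0
  0 XOR 0 = 0
  0 XOR 0 = 0
  0 XOR 0 = 0
  1 XOR 0 = 1
  1 XOR 1 = 0
= 1001111001000010


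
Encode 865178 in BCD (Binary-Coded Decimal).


Each digit → 4-bit binary:
  8 → 1000
  6 → 0110
  5 → 0101
  1 → 0001
  7 → 0111
  8 → 1000
= 1000 0110 0101 0001 0111 1000


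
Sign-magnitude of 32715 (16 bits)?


Sign bit: 0 (positive)
Magnitude: 32715 = 111111111001011
= 0111111111001011


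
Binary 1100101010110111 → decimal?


Positional values:
Bit 0: 1 × 2^0 = 1
Bit 1: 1 × 2^1 = 2
Bit 2: 1 × 2^2 = 4
Bit 4: 1 × 2^4 = 16
Bit 5: 1 × 2^5 = 32
Bit 7: 1 × 2^7 = 128
Bit 9: 1 × 2^9 = 512
Bit 11: 1 × 2^11 = 2048
Bit 14: 1 × 2^14 = 16384
Bit 15: 1 × 2^15 = 32768
Sum = 1 + 2 + 4 + 16 + 32 + 128 + 512 + 2048 + 16384 + 32768
= 51895


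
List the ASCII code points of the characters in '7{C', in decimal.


String: '7{C'  (3 characters)
Per-character ASCII lookup:
  '7': digits start at 48: '7' = 48 + 7 = 55
  '{': special character: '{' = 123
  'C': uppercase starts at 65: 'C' = 65 + 2 = 67
= 55 123 67


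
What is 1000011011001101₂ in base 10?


Positional values:
Bit 0: 1 × 2^0 = 1
Bit 2: 1 × 2^2 = 4
Bit 3: 1 × 2^3 = 8
Bit 6: 1 × 2^6 = 64
Bit 7: 1 × 2^7 = 128
Bit 9: 1 × 2^9 = 512
Bit 10: 1 × 2^10 = 1024
Bit 15: 1 × 2^15 = 32768
Sum = 1 + 4 + 8 + 64 + 128 + 512 + 1024 + 32768
= 34509


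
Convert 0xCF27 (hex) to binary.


Each hex digit → 4 binary bits:
  C = 1100
  F = 1111
  2 = 0010
  7 = 0111
Concatenate: 1100 1111 0010 0111
= 1100111100100111


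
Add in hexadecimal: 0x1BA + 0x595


Align and add column by column (LSB to MSB, each column mod 16 with carry):
  01BA
+ 0595
  ----
  col 0: A(10) + 5(5) + 0 (carry in) = 15 → F(15), carry out 0
  col 1: B(11) + 9(9) + 0 (carry in) = 20 → 4(4), carry out 1
  col 2: 1(1) + 5(5) + 1 (carry in) = 7 → 7(7), carry out 0
  col 3: 0(0) + 0(0) + 0 (carry in) = 0 → 0(0), carry out 0
Reading digits MSB→LSB: 074F
Strip leading zeros: 74F
= 0x74F


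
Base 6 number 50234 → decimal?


Positional values (base 6):
  4 × 6^0 = 4 × 1 = 4
  3 × 6^1 = 3 × 6 = 18
  2 × 6^2 = 2 × 36 = 72
  0 × 6^3 = 0 × 216 = 0
  5 × 6^4 = 5 × 1296 = 6480
Sum = 4 + 18 + 72 + 0 + 6480
= 6574


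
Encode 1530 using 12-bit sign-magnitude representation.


Sign bit: 0 (positive)
Magnitude: 1530 = 10111111010
= 010111111010


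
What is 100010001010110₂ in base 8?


Group into 3-bit groups: 100010001010110
  100 = 4
  010 = 2
  001 = 1
  010 = 2
  110 = 6
= 0o42126


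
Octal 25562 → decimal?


Positional values:
Position 0: 2 × 8^0 = 2
Position 1: 6 × 8^1 = 48
Position 2: 5 × 8^2 = 320
Position 3: 5 × 8^3 = 2560
Position 4: 2 × 8^4 = 8192
Sum = 2 + 48 + 320 + 2560 + 8192
= 11122


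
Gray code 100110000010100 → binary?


Gray code: 100110000010100
MSB stays the same: 1
Each subsequent bit = prev_binary XOR current_gray:
  B[1] = 1 XOR 0 = 1
  B[2] = 1 XOR 0 = 1
  B[3] = 1 XOR 1 = 0
  B[4] = 0 XOR 1 = 1
  B[5] = 1 XOR 0 = 1
  B[6] = 1 XOR 0 = 1
  B[7] = 1 XOR 0 = 1
  B[8] = 1 XOR 0 = 1
  B[9] = 1 XOR 0 = 1
  B[10] = 1 XOR 1 = 0
  B[11] = 0 XOR 0 = 0
  B[12] = 0 XOR 1 = 1
  B[13] = 1 XOR 0 = 1
  B[14] = 1 XOR 0 = 1
= 111011111100111 (30695 decimal)


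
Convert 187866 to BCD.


Each digit → 4-bit binary:
  1 → 0001
  8 → 1000
  7 → 0111
  8 → 1000
  6 → 0110
  6 → 0110
= 0001 1000 0111 1000 0110 0110


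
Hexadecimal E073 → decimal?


Positional values:
Position 0: 3 × 16^0 = 3 × 1 = 3
Position 1: 7 × 16^1 = 7 × 16 = 112
Position 2: 0 × 16^2 = 0 × 256 = 0
Position 3: E × 16^3 = 14 × 4096 = 57344
Sum = 3 + 112 + 0 + 57344
= 57459


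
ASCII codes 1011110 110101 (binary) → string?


Codes (binary): 1011110 110101
Per-code ASCII lookup:
  1011110 = 94  (special character) → '^'
  110101 = 53  (range 48-57: digits, 53 - 48 = 5) → '5'
= '^5'


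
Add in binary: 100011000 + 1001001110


Align and add column by column (LSB to MSB, carry propagating):
  00100011000
+ 01001001110
  -----------
  col 0: 0 + 0 + 0 (carry in) = 0 → bit 0, carry out 0
  col 1: 0 + 1 + 0 (carry in) = 1 → bit 1, carry out 0
  col 2: 0 + 1 + 0 (carry in) = 1 → bit 1, carry out 0
  col 3: 1 + 1 + 0 (carry in) = 2 → bit 0, carry out 1
  col 4: 1 + 0 + 1 (carry in) = 2 → bit 0, carry out 1
  col 5: 0 + 0 + 1 (carry in) = 1 → bit 1, carry out 0
  col 6: 0 + 1 + 0 (carry in) = 1 → bit 1, carry out 0
  col 7: 0 + 0 + 0 (carry in) = 0 → bit 0, carry out 0
  col 8: 1 + 0 + 0 (carry in) = 1 → bit 1, carry out 0
  col 9: 0 + 1 + 0 (carry in) = 1 → bit 1, carry out 0
  col 10: 0 + 0 + 0 (carry in) = 0 → bit 0, carry out 0
Reading bits MSB→LSB: 01101100110
Strip leading zeros: 1101100110
= 1101100110


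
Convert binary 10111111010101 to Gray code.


Binary: 10111111010101
Gray code: G = B XOR (B >> 1)
B >> 1 = 01011111101010
10111111010101 XOR 01011111101010:
  1 XOR 0 = 1
  0 XOR 1 = 1
  1 XOR 0 = 1
  1 XOR 1 = 0
  1 XOR 1 = 0
  1 XOR 1 = 0
  1 XOR 1 = 0
  1 XOR 1 = 0
  0 XOR 1 = 1
  1 XOR 0 = 1
  0 XOR 1 = 1
  1 XOR 0 = 1
  0 XOR 1 = 1
  1 XOR 0 = 1
= 11100000111111


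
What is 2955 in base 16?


Divide by 16 repeatedly:
2955 ÷ 16 = 184 remainder 11 (B)
184 ÷ 16 = 11 remainder 8 (8)
11 ÷ 16 = 0 remainder 11 (B)
Reading remainders bottom-up:
= 0xB8B


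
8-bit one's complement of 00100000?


Original: 00100000
Invert all bits:
  bit 0: 0 → 1
  bit 1: 0 → 1
  bit 2: 1 → 0
  bit 3: 0 → 1
  bit 4: 0 → 1
  bit 5: 0 → 1
  bit 6: 0 → 1
  bit 7: 0 → 1
= 11011111


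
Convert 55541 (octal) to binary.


Each octal digit → 3 binary bits:
  5 = 101
  5 = 101
  5 = 101
  4 = 100
  1 = 001
Concatenate: 101 101 101 100 001
= 101101101100001


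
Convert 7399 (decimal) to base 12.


Divide by 12 repeatedly:
7399 ÷ 12 = 616 remainder 7
616 ÷ 12 = 51 remainder 4
51 ÷ 12 = 4 remainder 3
4 ÷ 12 = 0 remainder 4
Reading remainders bottom-up:
= 4347


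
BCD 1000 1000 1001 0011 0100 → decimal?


Each 4-bit group → digit:
  1000 → 8
  1000 → 8
  1001 → 9
  0011 → 3
  0100 → 4
= 88934


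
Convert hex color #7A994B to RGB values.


Hex: #7A994B
R = 7A₁₆ = 122
G = 99₁₆ = 153
B = 4B₁₆ = 75
= RGB(122, 153, 75)


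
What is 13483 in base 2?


Divide by 2 repeatedly:
13483 ÷ 2 = 6741 remainder 1
6741 ÷ 2 = 3370 remainder 1
3370 ÷ 2 = 1685 remainder 0
1685 ÷ 2 = 842 remainder 1
842 ÷ 2 = 421 remainder 0
421 ÷ 2 = 210 remainder 1
210 ÷ 2 = 105 remainder 0
105 ÷ 2 = 52 remainder 1
52 ÷ 2 = 26 remainder 0
26 ÷ 2 = 13 remainder 0
13 ÷ 2 = 6 remainder 1
6 ÷ 2 = 3 remainder 0
3 ÷ 2 = 1 remainder 1
1 ÷ 2 = 0 remainder 1
Reading remainders bottom-up:
= 11010010101011


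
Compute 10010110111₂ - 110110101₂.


Align and subtract column by column (LSB to MSB, borrowing when needed):
  10010110111
- 00110110101
  -----------
  col 0: (1 - 0 borrow-in) - 1 → 1 - 1 = 0, borrow out 0
  col 1: (1 - 0 borrow-in) - 0 → 1 - 0 = 1, borrow out 0
  col 2: (1 - 0 borrow-in) - 1 → 1 - 1 = 0, borrow out 0
  col 3: (0 - 0 borrow-in) - 0 → 0 - 0 = 0, borrow out 0
  col 4: (1 - 0 borrow-in) - 1 → 1 - 1 = 0, borrow out 0
  col 5: (1 - 0 borrow-in) - 1 → 1 - 1 = 0, borrow out 0
  col 6: (0 - 0 borrow-in) - 0 → 0 - 0 = 0, borrow out 0
  col 7: (1 - 0 borrow-in) - 1 → 1 - 1 = 0, borrow out 0
  col 8: (0 - 0 borrow-in) - 1 → borrow from next column: (0+2) - 1 = 1, borrow out 1
  col 9: (0 - 1 borrow-in) - 0 → borrow from next column: (-1+2) - 0 = 1, borrow out 1
  col 10: (1 - 1 borrow-in) - 0 → 0 - 0 = 0, borrow out 0
Reading bits MSB→LSB: 01100000010
Strip leading zeros: 1100000010
= 1100000010


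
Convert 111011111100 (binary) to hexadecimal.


Group into 4-bit nibbles: 111011111100
  1110 = E
  1111 = F
  1100 = C
= 0xEFC


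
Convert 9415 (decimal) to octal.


Divide by 8 repeatedly:
9415 ÷ 8 = 1176 remainder 7
1176 ÷ 8 = 147 remainder 0
147 ÷ 8 = 18 remainder 3
18 ÷ 8 = 2 remainder 2
2 ÷ 8 = 0 remainder 2
Reading remainders bottom-up:
= 0o22307


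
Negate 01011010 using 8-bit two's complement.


Original: 01011010
Step 1 - Invert all bits: 10100101
Step 2 - Add 1: 10100101 + 1
= 10100110 (represents -90)


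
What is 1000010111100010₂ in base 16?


Group into 4-bit nibbles: 1000010111100010
  1000 = 8
  0101 = 5
  1110 = E
  0010 = 2
= 0x85E2


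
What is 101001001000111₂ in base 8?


Group into 3-bit groups: 101001001000111
  101 = 5
  001 = 1
  001 = 1
  000 = 0
  111 = 7
= 0o51107


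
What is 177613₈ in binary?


Each octal digit → 3 binary bits:
  1 = 001
  7 = 111
  7 = 111
  6 = 110
  1 = 001
  3 = 011
Concatenate: 001 111 111 110 001 011
= 001111111110001011


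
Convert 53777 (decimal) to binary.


Divide by 2 repeatedly:
53777 ÷ 2 = 26888 remainder 1
26888 ÷ 2 = 13444 remainder 0
13444 ÷ 2 = 6722 remainder 0
6722 ÷ 2 = 3361 remainder 0
3361 ÷ 2 = 1680 remainder 1
1680 ÷ 2 = 840 remainder 0
840 ÷ 2 = 420 remainder 0
420 ÷ 2 = 210 remainder 0
210 ÷ 2 = 105 remainder 0
105 ÷ 2 = 52 remainder 1
52 ÷ 2 = 26 remainder 0
26 ÷ 2 = 13 remainder 0
13 ÷ 2 = 6 remainder 1
6 ÷ 2 = 3 remainder 0
3 ÷ 2 = 1 remainder 1
1 ÷ 2 = 0 remainder 1
Reading remainders bottom-up:
= 1101001000010001


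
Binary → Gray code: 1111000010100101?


Binary: 1111000010100101
Gray code: G = B XOR (B >> 1)
B >> 1 = 0111100001010010
1111000010100101 XOR 0111100001010010:
  1 XOR 0 = 1
  1 XOR 1 = 0
  1 XOR 1 = 0
  1 XOR 1 = 0
  0 XOR 1 = 1
  0 XOR 0 = 0
  0 XOR 0 = 0
  0 XOR 0 = 0
  1 XOR 0 = 1
  0 XOR 1 = 1
  1 XOR 0 = 1
  0 XOR 1 = 1
  0 XOR 0 = 0
  1 XOR 0 = 1
  0 XOR 1 = 1
  1 XOR 0 = 1
= 1000100011110111


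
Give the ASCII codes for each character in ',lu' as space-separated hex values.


String: ',lu'  (3 characters)
Per-character ASCII lookup:
  ',': special character: ',' = 44 → 0x2C
  'l': lowercase starts at 97: 'l' = 97 + 11 = 108 → 0x6C
  'u': lowercase starts at 97: 'u' = 97 + 20 = 117 → 0x75
= 0x2C 0x6C 0x75


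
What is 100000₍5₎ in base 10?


Positional values (base 5):
  0 × 5^0 = 0 × 1 = 0
  0 × 5^1 = 0 × 5 = 0
  0 × 5^2 = 0 × 25 = 0
  0 × 5^3 = 0 × 125 = 0
  0 × 5^4 = 0 × 625 = 0
  1 × 5^5 = 1 × 3125 = 3125
Sum = 0 + 0 + 0 + 0 + 0 + 3125
= 3125


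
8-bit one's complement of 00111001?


Original: 00111001
Invert all bits:
  bit 0: 0 → 1
  bit 1: 0 → 1
  bit 2: 1 → 0
  bit 3: 1 → 0
  bit 4: 1 → 0
  bit 5: 0 → 1
  bit 6: 0 → 1
  bit 7: 1 → 0
= 11000110


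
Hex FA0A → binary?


Each hex digit → 4 binary bits:
  F = 1111
  A = 1010
  0 = 0000
  A = 1010
Concatenate: 1111 1010 0000 1010
= 1111101000001010


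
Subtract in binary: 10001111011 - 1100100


Align and subtract column by column (LSB to MSB, borrowing when needed):
  10001111011
- 00001100100
  -----------
  col 0: (1 - 0 borrow-in) - 0 → 1 - 0 = 1, borrow out 0
  col 1: (1 - 0 borrow-in) - 0 → 1 - 0 = 1, borrow out 0
  col 2: (0 - 0 borrow-in) - 1 → borrow from next column: (0+2) - 1 = 1, borrow out 1
  col 3: (1 - 1 borrow-in) - 0 → 0 - 0 = 0, borrow out 0
  col 4: (1 - 0 borrow-in) - 0 → 1 - 0 = 1, borrow out 0
  col 5: (1 - 0 borrow-in) - 1 → 1 - 1 = 0, borrow out 0
  col 6: (1 - 0 borrow-in) - 1 → 1 - 1 = 0, borrow out 0
  col 7: (0 - 0 borrow-in) - 0 → 0 - 0 = 0, borrow out 0
  col 8: (0 - 0 borrow-in) - 0 → 0 - 0 = 0, borrow out 0
  col 9: (0 - 0 borrow-in) - 0 → 0 - 0 = 0, borrow out 0
  col 10: (1 - 0 borrow-in) - 0 → 1 - 0 = 1, borrow out 0
Reading bits MSB→LSB: 10000010111
Strip leading zeros: 10000010111
= 10000010111


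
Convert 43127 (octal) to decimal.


Positional values:
Position 0: 7 × 8^0 = 7
Position 1: 2 × 8^1 = 16
Position 2: 1 × 8^2 = 64
Position 3: 3 × 8^3 = 1536
Position 4: 4 × 8^4 = 16384
Sum = 7 + 16 + 64 + 1536 + 16384
= 18007


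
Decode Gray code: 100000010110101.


Gray code: 100000010110101
MSB stays the same: 1
Each subsequent bit = prev_binary XOR current_gray:
  B[1] = 1 XOR 0 = 1
  B[2] = 1 XOR 0 = 1
  B[3] = 1 XOR 0 = 1
  B[4] = 1 XOR 0 = 1
  B[5] = 1 XOR 0 = 1
  B[6] = 1 XOR 0 = 1
  B[7] = 1 XOR 1 = 0
  B[8] = 0 XOR 0 = 0
  B[9] = 0 XOR 1 = 1
  B[10] = 1 XOR 1 = 0
  B[11] = 0 XOR 0 = 0
  B[12] = 0 XOR 1 = 1
  B[13] = 1 XOR 0 = 1
  B[14] = 1 XOR 1 = 0
= 111111100100110 (32550 decimal)


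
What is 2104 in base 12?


Divide by 12 repeatedly:
2104 ÷ 12 = 175 remainder 4
175 ÷ 12 = 14 remainder 7
14 ÷ 12 = 1 remainder 2
1 ÷ 12 = 0 remainder 1
Reading remainders bottom-up:
= 1274


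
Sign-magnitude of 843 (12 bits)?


Sign bit: 0 (positive)
Magnitude: 843 = 01101001011
= 001101001011


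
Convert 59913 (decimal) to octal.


Divide by 8 repeatedly:
59913 ÷ 8 = 7489 remainder 1
7489 ÷ 8 = 936 remainder 1
936 ÷ 8 = 117 remainder 0
117 ÷ 8 = 14 remainder 5
14 ÷ 8 = 1 remainder 6
1 ÷ 8 = 0 remainder 1
Reading remainders bottom-up:
= 0o165011


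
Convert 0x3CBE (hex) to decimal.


Positional values:
Position 0: E × 16^0 = 14 × 1 = 14
Position 1: B × 16^1 = 11 × 16 = 176
Position 2: C × 16^2 = 12 × 256 = 3072
Position 3: 3 × 16^3 = 3 × 4096 = 12288
Sum = 14 + 176 + 3072 + 12288
= 15550


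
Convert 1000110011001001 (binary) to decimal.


Positional values:
Bit 0: 1 × 2^0 = 1
Bit 3: 1 × 2^3 = 8
Bit 6: 1 × 2^6 = 64
Bit 7: 1 × 2^7 = 128
Bit 10: 1 × 2^10 = 1024
Bit 11: 1 × 2^11 = 2048
Bit 15: 1 × 2^15 = 32768
Sum = 1 + 8 + 64 + 128 + 1024 + 2048 + 32768
= 36041


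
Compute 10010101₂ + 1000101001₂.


Align and add column by column (LSB to MSB, carry propagating):
  00010010101
+ 01000101001
  -----------
  col 0: 1 + 1 + 0 (carry in) = 2 → bit 0, carry out 1
  col 1: 0 + 0 + 1 (carry in) = 1 → bit 1, carry out 0
  col 2: 1 + 0 + 0 (carry in) = 1 → bit 1, carry out 0
  col 3: 0 + 1 + 0 (carry in) = 1 → bit 1, carry out 0
  col 4: 1 + 0 + 0 (carry in) = 1 → bit 1, carry out 0
  col 5: 0 + 1 + 0 (carry in) = 1 → bit 1, carry out 0
  col 6: 0 + 0 + 0 (carry in) = 0 → bit 0, carry out 0
  col 7: 1 + 0 + 0 (carry in) = 1 → bit 1, carry out 0
  col 8: 0 + 0 + 0 (carry in) = 0 → bit 0, carry out 0
  col 9: 0 + 1 + 0 (carry in) = 1 → bit 1, carry out 0
  col 10: 0 + 0 + 0 (carry in) = 0 → bit 0, carry out 0
Reading bits MSB→LSB: 01010111110
Strip leading zeros: 1010111110
= 1010111110


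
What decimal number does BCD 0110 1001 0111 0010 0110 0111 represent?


Each 4-bit group → digit:
  0110 → 6
  1001 → 9
  0111 → 7
  0010 → 2
  0110 → 6
  0111 → 7
= 697267


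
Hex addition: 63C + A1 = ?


Align and add column by column (LSB to MSB, each column mod 16 with carry):
  063C
+ 00A1
  ----
  col 0: C(12) + 1(1) + 0 (carry in) = 13 → D(13), carry out 0
  col 1: 3(3) + A(10) + 0 (carry in) = 13 → D(13), carry out 0
  col 2: 6(6) + 0(0) + 0 (carry in) = 6 → 6(6), carry out 0
  col 3: 0(0) + 0(0) + 0 (carry in) = 0 → 0(0), carry out 0
Reading digits MSB→LSB: 06DD
Strip leading zeros: 6DD
= 0x6DD


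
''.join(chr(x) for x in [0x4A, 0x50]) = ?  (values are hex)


Codes (hex): 0x4A 0x50
Per-code ASCII lookup:
  0x4A = 74  (range 65-90: uppercase, 74 - 65 = 9) → 'J'
  0x50 = 80  (range 65-90: uppercase, 80 - 65 = 15) → 'P'
= 'JP'


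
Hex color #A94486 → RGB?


Hex: #A94486
R = A9₁₆ = 169
G = 44₁₆ = 68
B = 86₁₆ = 134
= RGB(169, 68, 134)


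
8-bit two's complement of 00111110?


Original: 00111110
Step 1 - Invert all bits: 11000001
Step 2 - Add 1: 11000001 + 1
= 11000010 (represents -62)


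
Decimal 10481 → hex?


Divide by 16 repeatedly:
10481 ÷ 16 = 655 remainder 1 (1)
655 ÷ 16 = 40 remainder 15 (F)
40 ÷ 16 = 2 remainder 8 (8)
2 ÷ 16 = 0 remainder 2 (2)
Reading remainders bottom-up:
= 0x28F1


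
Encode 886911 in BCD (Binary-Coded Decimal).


Each digit → 4-bit binary:
  8 → 1000
  8 → 1000
  6 → 0110
  9 → 1001
  1 → 0001
  1 → 0001
= 1000 1000 0110 1001 0001 0001


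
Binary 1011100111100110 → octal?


Group into 3-bit groups: 001011100111100110
  001 = 1
  011 = 3
  100 = 4
  111 = 7
  100 = 4
  110 = 6
= 0o134746


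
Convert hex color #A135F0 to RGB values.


Hex: #A135F0
R = A1₁₆ = 161
G = 35₁₆ = 53
B = F0₁₆ = 240
= RGB(161, 53, 240)


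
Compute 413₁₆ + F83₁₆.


Align and add column by column (LSB to MSB, each column mod 16 with carry):
  0413
+ 0F83
  ----
  col 0: 3(3) + 3(3) + 0 (carry in) = 6 → 6(6), carry out 0
  col 1: 1(1) + 8(8) + 0 (carry in) = 9 → 9(9), carry out 0
  col 2: 4(4) + F(15) + 0 (carry in) = 19 → 3(3), carry out 1
  col 3: 0(0) + 0(0) + 1 (carry in) = 1 → 1(1), carry out 0
Reading digits MSB→LSB: 1396
Strip leading zeros: 1396
= 0x1396


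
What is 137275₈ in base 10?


Positional values:
Position 0: 5 × 8^0 = 5
Position 1: 7 × 8^1 = 56
Position 2: 2 × 8^2 = 128
Position 3: 7 × 8^3 = 3584
Position 4: 3 × 8^4 = 12288
Position 5: 1 × 8^5 = 32768
Sum = 5 + 56 + 128 + 3584 + 12288 + 32768
= 48829


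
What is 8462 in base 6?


Divide by 6 repeatedly:
8462 ÷ 6 = 1410 remainder 2
1410 ÷ 6 = 235 remainder 0
235 ÷ 6 = 39 remainder 1
39 ÷ 6 = 6 remainder 3
6 ÷ 6 = 1 remainder 0
1 ÷ 6 = 0 remainder 1
Reading remainders bottom-up:
= 103102


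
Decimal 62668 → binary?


Divide by 2 repeatedly:
62668 ÷ 2 = 31334 remainder 0
31334 ÷ 2 = 15667 remainder 0
15667 ÷ 2 = 7833 remainder 1
7833 ÷ 2 = 3916 remainder 1
3916 ÷ 2 = 1958 remainder 0
1958 ÷ 2 = 979 remainder 0
979 ÷ 2 = 489 remainder 1
489 ÷ 2 = 244 remainder 1
244 ÷ 2 = 122 remainder 0
122 ÷ 2 = 61 remainder 0
61 ÷ 2 = 30 remainder 1
30 ÷ 2 = 15 remainder 0
15 ÷ 2 = 7 remainder 1
7 ÷ 2 = 3 remainder 1
3 ÷ 2 = 1 remainder 1
1 ÷ 2 = 0 remainder 1
Reading remainders bottom-up:
= 1111010011001100


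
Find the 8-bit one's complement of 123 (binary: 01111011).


Original: 01111011
Invert all bits:
  bit 0: 0 → 1
  bit 1: 1 → 0
  bit 2: 1 → 0
  bit 3: 1 → 0
  bit 4: 1 → 0
  bit 5: 0 → 1
  bit 6: 1 → 0
  bit 7: 1 → 0
= 10000100


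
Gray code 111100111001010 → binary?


Gray code: 111100111001010
MSB stays the same: 1
Each subsequent bit = prev_binary XOR current_gray:
  B[1] = 1 XOR 1 = 0
  B[2] = 0 XOR 1 = 1
  B[3] = 1 XOR 1 = 0
  B[4] = 0 XOR 0 = 0
  B[5] = 0 XOR 0 = 0
  B[6] = 0 XOR 1 = 1
  B[7] = 1 XOR 1 = 0
  B[8] = 0 XOR 1 = 1
  B[9] = 1 XOR 0 = 1
  B[10] = 1 XOR 0 = 1
  B[11] = 1 XOR 1 = 0
  B[12] = 0 XOR 0 = 0
  B[13] = 0 XOR 1 = 1
  B[14] = 1 XOR 0 = 1
= 101000101110011 (20851 decimal)


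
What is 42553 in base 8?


Divide by 8 repeatedly:
42553 ÷ 8 = 5319 remainder 1
5319 ÷ 8 = 664 remainder 7
664 ÷ 8 = 83 remainder 0
83 ÷ 8 = 10 remainder 3
10 ÷ 8 = 1 remainder 2
1 ÷ 8 = 0 remainder 1
Reading remainders bottom-up:
= 0o123071


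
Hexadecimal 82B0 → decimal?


Positional values:
Position 0: 0 × 16^0 = 0 × 1 = 0
Position 1: B × 16^1 = 11 × 16 = 176
Position 2: 2 × 16^2 = 2 × 256 = 512
Position 3: 8 × 16^3 = 8 × 4096 = 32768
Sum = 0 + 176 + 512 + 32768
= 33456


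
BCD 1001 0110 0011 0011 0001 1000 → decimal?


Each 4-bit group → digit:
  1001 → 9
  0110 → 6
  0011 → 3
  0011 → 3
  0001 → 1
  1000 → 8
= 963318


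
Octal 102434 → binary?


Each octal digit → 3 binary bits:
  1 = 001
  0 = 000
  2 = 010
  4 = 100
  3 = 011
  4 = 100
Concatenate: 001 000 010 100 011 100
= 001000010100011100


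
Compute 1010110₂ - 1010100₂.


Align and subtract column by column (LSB to MSB, borrowing when needed):
  1010110
- 1010100
  -------
  col 0: (0 - 0 borrow-in) - 0 → 0 - 0 = 0, borrow out 0
  col 1: (1 - 0 borrow-in) - 0 → 1 - 0 = 1, borrow out 0
  col 2: (1 - 0 borrow-in) - 1 → 1 - 1 = 0, borrow out 0
  col 3: (0 - 0 borrow-in) - 0 → 0 - 0 = 0, borrow out 0
  col 4: (1 - 0 borrow-in) - 1 → 1 - 1 = 0, borrow out 0
  col 5: (0 - 0 borrow-in) - 0 → 0 - 0 = 0, borrow out 0
  col 6: (1 - 0 borrow-in) - 1 → 1 - 1 = 0, borrow out 0
Reading bits MSB→LSB: 0000010
Strip leading zeros: 10
= 10


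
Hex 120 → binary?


Each hex digit → 4 binary bits:
  1 = 0001
  2 = 0010
  0 = 0000
Concatenate: 0001 0010 0000
= 000100100000


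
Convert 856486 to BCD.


Each digit → 4-bit binary:
  8 → 1000
  5 → 0101
  6 → 0110
  4 → 0100
  8 → 1000
  6 → 0110
= 1000 0101 0110 0100 1000 0110


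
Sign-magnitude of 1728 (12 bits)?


Sign bit: 0 (positive)
Magnitude: 1728 = 11011000000
= 011011000000


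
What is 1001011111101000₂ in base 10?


Positional values:
Bit 3: 1 × 2^3 = 8
Bit 5: 1 × 2^5 = 32
Bit 6: 1 × 2^6 = 64
Bit 7: 1 × 2^7 = 128
Bit 8: 1 × 2^8 = 256
Bit 9: 1 × 2^9 = 512
Bit 10: 1 × 2^10 = 1024
Bit 12: 1 × 2^12 = 4096
Bit 15: 1 × 2^15 = 32768
Sum = 8 + 32 + 64 + 128 + 256 + 512 + 1024 + 4096 + 32768
= 38888


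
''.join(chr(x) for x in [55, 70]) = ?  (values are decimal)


Codes (decimal): 55 70
Per-code ASCII lookup:
  55  (range 48-57: digits, 55 - 48 = 7) → '7'
  70  (range 65-90: uppercase, 70 - 65 = 5) → 'F'
= '7F'


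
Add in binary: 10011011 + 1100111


Align and add column by column (LSB to MSB, carry propagating):
  010011011
+ 001100111
  ---------
  col 0: 1 + 1 + 0 (carry in) = 2 → bit 0, carry out 1
  col 1: 1 + 1 + 1 (carry in) = 3 → bit 1, carry out 1
  col 2: 0 + 1 + 1 (carry in) = 2 → bit 0, carry out 1
  col 3: 1 + 0 + 1 (carry in) = 2 → bit 0, carry out 1
  col 4: 1 + 0 + 1 (carry in) = 2 → bit 0, carry out 1
  col 5: 0 + 1 + 1 (carry in) = 2 → bit 0, carry out 1
  col 6: 0 + 1 + 1 (carry in) = 2 → bit 0, carry out 1
  col 7: 1 + 0 + 1 (carry in) = 2 → bit 0, carry out 1
  col 8: 0 + 0 + 1 (carry in) = 1 → bit 1, carry out 0
Reading bits MSB→LSB: 100000010
Strip leading zeros: 100000010
= 100000010


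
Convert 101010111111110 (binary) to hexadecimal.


Group into 4-bit nibbles: 0101010111111110
  0101 = 5
  0101 = 5
  1111 = F
  1110 = E
= 0x55FE


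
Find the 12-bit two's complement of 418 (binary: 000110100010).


Original: 000110100010
Step 1 - Invert all bits: 111001011101
Step 2 - Add 1: 111001011101 + 1
= 111001011110 (represents -418)


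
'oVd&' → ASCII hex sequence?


String: 'oVd&'  (4 characters)
Per-character ASCII lookup:
  'o': lowercase starts at 97: 'o' = 97 + 14 = 111 → 0x6F
  'V': uppercase starts at 65: 'V' = 65 + 21 = 86 → 0x56
  'd': lowercase starts at 97: 'd' = 97 + 3 = 100 → 0x64
  '&': special character: '&' = 38 → 0x26
= 0x6F 0x56 0x64 0x26


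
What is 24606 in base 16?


Divide by 16 repeatedly:
24606 ÷ 16 = 1537 remainder 14 (E)
1537 ÷ 16 = 96 remainder 1 (1)
96 ÷ 16 = 6 remainder 0 (0)
6 ÷ 16 = 0 remainder 6 (6)
Reading remainders bottom-up:
= 0x601E


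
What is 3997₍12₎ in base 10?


Positional values (base 12):
  7 × 12^0 = 7 × 1 = 7
  9 × 12^1 = 9 × 12 = 108
  9 × 12^2 = 9 × 144 = 1296
  3 × 12^3 = 3 × 1728 = 5184
Sum = 7 + 108 + 1296 + 5184
= 6595


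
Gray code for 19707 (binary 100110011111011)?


Binary: 100110011111011
Gray code: G = B XOR (B >> 1)
B >> 1 = 010011001111101
100110011111011 XOR 010011001111101:
  1 XOR 0 = 1
  0 XOR 1 = 1
  0 XOR 0 = 0
  1 XOR 0 = 1
  1 XOR 1 = 0
  0 XOR 1 = 1
  0 XOR 0 = 0
  1 XOR 0 = 1
  1 XOR 1 = 0
  1 XOR 1 = 0
  1 XOR 1 = 0
  1 XOR 1 = 0
  0 XOR 1 = 1
  1 XOR 0 = 1
  1 XOR 1 = 0
= 110101010000110


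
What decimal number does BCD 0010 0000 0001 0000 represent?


Each 4-bit group → digit:
  0010 → 2
  0000 → 0
  0001 → 1
  0000 → 0
= 2010


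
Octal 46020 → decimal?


Positional values:
Position 0: 0 × 8^0 = 0
Position 1: 2 × 8^1 = 16
Position 2: 0 × 8^2 = 0
Position 3: 6 × 8^3 = 3072
Position 4: 4 × 8^4 = 16384
Sum = 0 + 16 + 0 + 3072 + 16384
= 19472


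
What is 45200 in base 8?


Divide by 8 repeatedly:
45200 ÷ 8 = 5650 remainder 0
5650 ÷ 8 = 706 remainder 2
706 ÷ 8 = 88 remainder 2
88 ÷ 8 = 11 remainder 0
11 ÷ 8 = 1 remainder 3
1 ÷ 8 = 0 remainder 1
Reading remainders bottom-up:
= 0o130220


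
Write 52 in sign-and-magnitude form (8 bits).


Sign bit: 0 (positive)
Magnitude: 52 = 0110100
= 00110100


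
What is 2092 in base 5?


Divide by 5 repeatedly:
2092 ÷ 5 = 418 remainder 2
418 ÷ 5 = 83 remainder 3
83 ÷ 5 = 16 remainder 3
16 ÷ 5 = 3 remainder 1
3 ÷ 5 = 0 remainder 3
Reading remainders bottom-up:
= 31332


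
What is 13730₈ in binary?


Each octal digit → 3 binary bits:
  1 = 001
  3 = 011
  7 = 111
  3 = 011
  0 = 000
Concatenate: 001 011 111 011 000
= 001011111011000


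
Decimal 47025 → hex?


Divide by 16 repeatedly:
47025 ÷ 16 = 2939 remainder 1 (1)
2939 ÷ 16 = 183 remainder 11 (B)
183 ÷ 16 = 11 remainder 7 (7)
11 ÷ 16 = 0 remainder 11 (B)
Reading remainders bottom-up:
= 0xB7B1


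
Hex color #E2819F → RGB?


Hex: #E2819F
R = E2₁₆ = 226
G = 81₁₆ = 129
B = 9F₁₆ = 159
= RGB(226, 129, 159)


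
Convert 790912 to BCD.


Each digit → 4-bit binary:
  7 → 0111
  9 → 1001
  0 → 0000
  9 → 1001
  1 → 0001
  2 → 0010
= 0111 1001 0000 1001 0001 0010


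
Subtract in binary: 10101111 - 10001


Align and subtract column by column (LSB to MSB, borrowing when needed):
  10101111
- 00010001
  --------
  col 0: (1 - 0 borrow-in) - 1 → 1 - 1 = 0, borrow out 0
  col 1: (1 - 0 borrow-in) - 0 → 1 - 0 = 1, borrow out 0
  col 2: (1 - 0 borrow-in) - 0 → 1 - 0 = 1, borrow out 0
  col 3: (1 - 0 borrow-in) - 0 → 1 - 0 = 1, borrow out 0
  col 4: (0 - 0 borrow-in) - 1 → borrow from next column: (0+2) - 1 = 1, borrow out 1
  col 5: (1 - 1 borrow-in) - 0 → 0 - 0 = 0, borrow out 0
  col 6: (0 - 0 borrow-in) - 0 → 0 - 0 = 0, borrow out 0
  col 7: (1 - 0 borrow-in) - 0 → 1 - 0 = 1, borrow out 0
Reading bits MSB→LSB: 10011110
Strip leading zeros: 10011110
= 10011110


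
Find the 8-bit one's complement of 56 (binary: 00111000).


Original: 00111000
Invert all bits:
  bit 0: 0 → 1
  bit 1: 0 → 1
  bit 2: 1 → 0
  bit 3: 1 → 0
  bit 4: 1 → 0
  bit 5: 0 → 1
  bit 6: 0 → 1
  bit 7: 0 → 1
= 11000111


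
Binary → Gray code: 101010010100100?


Binary: 101010010100100
Gray code: G = B XOR (B >> 1)
B >> 1 = 010101001010010
101010010100100 XOR 010101001010010:
  1 XOR 0 = 1
  0 XOR 1 = 1
  1 XOR 0 = 1
  0 XOR 1 = 1
  1 XOR 0 = 1
  0 XOR 1 = 1
  0 XOR 0 = 0
  1 XOR 0 = 1
  0 XOR 1 = 1
  1 XOR 0 = 1
  0 XOR 1 = 1
  0 XOR 0 = 0
  1 XOR 0 = 1
  0 XOR 1 = 1
  0 XOR 0 = 0
= 111111011110110


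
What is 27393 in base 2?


Divide by 2 repeatedly:
27393 ÷ 2 = 13696 remainder 1
13696 ÷ 2 = 6848 remainder 0
6848 ÷ 2 = 3424 remainder 0
3424 ÷ 2 = 1712 remainder 0
1712 ÷ 2 = 856 remainder 0
856 ÷ 2 = 428 remainder 0
428 ÷ 2 = 214 remainder 0
214 ÷ 2 = 107 remainder 0
107 ÷ 2 = 53 remainder 1
53 ÷ 2 = 26 remainder 1
26 ÷ 2 = 13 remainder 0
13 ÷ 2 = 6 remainder 1
6 ÷ 2 = 3 remainder 0
3 ÷ 2 = 1 remainder 1
1 ÷ 2 = 0 remainder 1
Reading remainders bottom-up:
= 110101100000001


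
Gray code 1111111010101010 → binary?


Gray code: 1111111010101010
MSB stays the same: 1
Each subsequent bit = prev_binary XOR current_gray:
  B[1] = 1 XOR 1 = 0
  B[2] = 0 XOR 1 = 1
  B[3] = 1 XOR 1 = 0
  B[4] = 0 XOR 1 = 1
  B[5] = 1 XOR 1 = 0
  B[6] = 0 XOR 1 = 1
  B[7] = 1 XOR 0 = 1
  B[8] = 1 XOR 1 = 0
  B[9] = 0 XOR 0 = 0
  B[10] = 0 XOR 1 = 1
  B[11] = 1 XOR 0 = 1
  B[12] = 1 XOR 1 = 0
  B[13] = 0 XOR 0 = 0
  B[14] = 0 XOR 1 = 1
  B[15] = 1 XOR 0 = 1
= 1010101100110011 (43827 decimal)
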